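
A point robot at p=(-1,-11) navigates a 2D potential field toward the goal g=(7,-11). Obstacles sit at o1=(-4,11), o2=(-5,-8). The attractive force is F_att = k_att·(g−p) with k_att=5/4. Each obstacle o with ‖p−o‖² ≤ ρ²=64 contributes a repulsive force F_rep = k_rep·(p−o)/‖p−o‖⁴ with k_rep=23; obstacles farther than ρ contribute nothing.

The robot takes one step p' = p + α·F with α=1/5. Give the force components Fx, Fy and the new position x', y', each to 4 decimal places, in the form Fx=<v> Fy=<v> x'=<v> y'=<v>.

Fx=10.1472 Fy=-0.1104 x'=1.0294 y'=-11.0221

F_att = 5/4·(g−p) = 5/4·(8,0) = (10.0000,0.0000)
o1: d²=493 > ρ²=64 → inactive
o2: d²=25 ≤ ρ²=64; F_rep = 23·(4,-3)/25² = (0.1472,-0.1104)
F = F_att + ΣF_rep = (10.1472,-0.1104)
p' = p + 1/5·F = (1.0294,-11.0221)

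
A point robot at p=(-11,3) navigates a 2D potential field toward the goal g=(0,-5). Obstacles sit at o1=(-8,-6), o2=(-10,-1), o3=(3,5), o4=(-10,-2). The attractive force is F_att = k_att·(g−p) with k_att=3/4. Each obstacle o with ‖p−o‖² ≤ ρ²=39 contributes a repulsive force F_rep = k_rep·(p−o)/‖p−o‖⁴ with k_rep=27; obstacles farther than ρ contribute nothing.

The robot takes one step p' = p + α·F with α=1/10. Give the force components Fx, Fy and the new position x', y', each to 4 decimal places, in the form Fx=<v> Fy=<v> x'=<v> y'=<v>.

F_att = 3/4·(g−p) = 3/4·(11,-8) = (8.2500,-6.0000)
o1: d²=90 > ρ²=39 → inactive
o2: d²=17 ≤ ρ²=39; F_rep = 27·(-1,4)/17² = (-0.0934,0.3737)
o3: d²=200 > ρ²=39 → inactive
o4: d²=26 ≤ ρ²=39; F_rep = 27·(-1,5)/26² = (-0.0399,0.1997)
F = F_att + ΣF_rep = (8.1166,-5.4266)
p' = p + 1/10·F = (-10.1883,2.4573)

Fx=8.1166 Fy=-5.4266 x'=-10.1883 y'=2.4573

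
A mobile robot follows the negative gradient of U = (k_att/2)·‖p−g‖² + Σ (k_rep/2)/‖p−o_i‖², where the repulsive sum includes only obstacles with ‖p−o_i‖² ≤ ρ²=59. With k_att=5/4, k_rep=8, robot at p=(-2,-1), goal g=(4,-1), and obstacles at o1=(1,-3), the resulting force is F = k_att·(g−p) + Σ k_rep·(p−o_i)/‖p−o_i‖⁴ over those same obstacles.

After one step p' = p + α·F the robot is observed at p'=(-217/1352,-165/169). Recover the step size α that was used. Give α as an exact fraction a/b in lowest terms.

F_att = 5/4·(g−p) = 5/4·(6,0) = (7.5000,0.0000)
o1: d²=13 ≤ ρ²=59; F_rep = 8·(-3,2)/13² = (-0.1420,0.0947)
F = F_att + ΣF_rep = (7.3580,0.0947)
Δp = p'−p = (1.8395,0.0237); α = Δx/Fx = (2487/1352) / (2487/338) = 1/4
check: Δy/Fy = (4/169) / (16/169) = 1/4 ✓

α = 1/4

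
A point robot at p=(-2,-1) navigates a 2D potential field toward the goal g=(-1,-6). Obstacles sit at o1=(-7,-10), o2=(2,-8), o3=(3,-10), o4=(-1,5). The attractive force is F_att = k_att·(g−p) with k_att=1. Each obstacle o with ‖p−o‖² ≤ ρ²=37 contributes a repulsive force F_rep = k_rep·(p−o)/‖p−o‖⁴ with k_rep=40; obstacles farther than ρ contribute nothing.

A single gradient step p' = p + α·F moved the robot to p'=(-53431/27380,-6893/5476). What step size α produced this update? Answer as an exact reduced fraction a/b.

α = 1/20

F_att = 1·(g−p) = 1·(1,-5) = (1.0000,-5.0000)
o1: d²=106 > ρ²=37 → inactive
o2: d²=65 > ρ²=37 → inactive
o3: d²=106 > ρ²=37 → inactive
o4: d²=37 ≤ ρ²=37; F_rep = 40·(-1,-6)/37² = (-0.0292,-0.1753)
F = F_att + ΣF_rep = (0.9708,-5.1753)
Δp = p'−p = (0.0485,-0.2588); α = Δx/Fx = (1329/27380) / (1329/1369) = 1/20
check: Δy/Fy = (-1417/5476) / (-7085/1369) = 1/20 ✓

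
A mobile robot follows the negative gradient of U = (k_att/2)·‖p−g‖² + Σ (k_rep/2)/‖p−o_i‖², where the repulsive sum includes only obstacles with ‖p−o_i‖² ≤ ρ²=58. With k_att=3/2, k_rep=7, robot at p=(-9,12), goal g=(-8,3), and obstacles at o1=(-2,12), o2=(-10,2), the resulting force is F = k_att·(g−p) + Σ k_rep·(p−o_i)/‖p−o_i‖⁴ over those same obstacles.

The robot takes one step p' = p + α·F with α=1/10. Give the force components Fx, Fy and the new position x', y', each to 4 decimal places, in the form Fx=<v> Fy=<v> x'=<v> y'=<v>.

F_att = 3/2·(g−p) = 3/2·(1,-9) = (1.5000,-13.5000)
o1: d²=49 ≤ ρ²=58; F_rep = 7·(-7,0)/49² = (-0.0204,0.0000)
o2: d²=101 > ρ²=58 → inactive
F = F_att + ΣF_rep = (1.4796,-13.5000)
p' = p + 1/10·F = (-8.8520,10.6500)

Fx=1.4796 Fy=-13.5000 x'=-8.8520 y'=10.6500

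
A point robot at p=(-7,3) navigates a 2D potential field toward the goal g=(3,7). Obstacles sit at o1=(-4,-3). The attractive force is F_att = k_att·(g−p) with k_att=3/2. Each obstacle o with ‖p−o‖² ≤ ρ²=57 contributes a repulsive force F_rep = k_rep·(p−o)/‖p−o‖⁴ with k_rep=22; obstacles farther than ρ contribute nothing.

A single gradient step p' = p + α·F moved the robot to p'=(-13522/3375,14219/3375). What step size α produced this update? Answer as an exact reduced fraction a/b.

α = 1/5

F_att = 3/2·(g−p) = 3/2·(10,4) = (15.0000,6.0000)
o1: d²=45 ≤ ρ²=57; F_rep = 22·(-3,6)/45² = (-0.0326,0.0652)
F = F_att + ΣF_rep = (14.9674,6.0652)
Δp = p'−p = (2.9935,1.2130); α = Δx/Fx = (10103/3375) / (10103/675) = 1/5
check: Δy/Fy = (4094/3375) / (4094/675) = 1/5 ✓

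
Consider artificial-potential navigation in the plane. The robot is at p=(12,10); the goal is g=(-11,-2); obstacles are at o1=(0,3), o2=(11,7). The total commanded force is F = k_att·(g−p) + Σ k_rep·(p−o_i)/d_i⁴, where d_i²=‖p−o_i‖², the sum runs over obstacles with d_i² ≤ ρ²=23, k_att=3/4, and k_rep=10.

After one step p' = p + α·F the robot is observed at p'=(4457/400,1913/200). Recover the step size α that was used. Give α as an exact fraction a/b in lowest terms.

α = 1/20

F_att = 3/4·(g−p) = 3/4·(-23,-12) = (-17.2500,-9.0000)
o1: d²=193 > ρ²=23 → inactive
o2: d²=10 ≤ ρ²=23; F_rep = 10·(1,3)/10² = (0.1000,0.3000)
F = F_att + ΣF_rep = (-17.1500,-8.7000)
Δp = p'−p = (-0.8575,-0.4350); α = Δx/Fx = (-343/400) / (-343/20) = 1/20
check: Δy/Fy = (-87/200) / (-87/10) = 1/20 ✓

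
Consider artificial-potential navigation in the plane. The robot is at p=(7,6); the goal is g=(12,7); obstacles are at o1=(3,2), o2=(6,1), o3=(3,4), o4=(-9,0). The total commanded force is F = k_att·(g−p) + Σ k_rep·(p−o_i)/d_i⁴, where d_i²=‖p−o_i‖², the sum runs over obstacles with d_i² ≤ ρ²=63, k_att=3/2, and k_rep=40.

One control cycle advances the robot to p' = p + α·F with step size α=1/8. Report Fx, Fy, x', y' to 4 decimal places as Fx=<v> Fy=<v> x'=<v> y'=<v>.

Fx=8.1154 Fy=2.1521 x'=8.0144 y'=6.2690

F_att = 3/2·(g−p) = 3/2·(5,1) = (7.5000,1.5000)
o1: d²=32 ≤ ρ²=63; F_rep = 40·(4,4)/32² = (0.1562,0.1562)
o2: d²=26 ≤ ρ²=63; F_rep = 40·(1,5)/26² = (0.0592,0.2959)
o3: d²=20 ≤ ρ²=63; F_rep = 40·(4,2)/20² = (0.4000,0.2000)
o4: d²=292 > ρ²=63 → inactive
F = F_att + ΣF_rep = (8.1154,2.1521)
p' = p + 1/8·F = (8.0144,6.2690)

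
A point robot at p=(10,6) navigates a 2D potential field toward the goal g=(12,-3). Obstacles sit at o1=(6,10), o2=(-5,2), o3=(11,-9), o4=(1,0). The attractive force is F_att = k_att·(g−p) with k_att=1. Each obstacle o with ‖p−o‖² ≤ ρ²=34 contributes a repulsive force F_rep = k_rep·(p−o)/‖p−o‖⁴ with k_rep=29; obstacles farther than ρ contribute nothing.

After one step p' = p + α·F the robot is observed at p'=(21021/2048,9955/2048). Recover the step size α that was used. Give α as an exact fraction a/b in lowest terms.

F_att = 1·(g−p) = 1·(2,-9) = (2.0000,-9.0000)
o1: d²=32 ≤ ρ²=34; F_rep = 29·(4,-4)/32² = (0.1133,-0.1133)
o2: d²=241 > ρ²=34 → inactive
o3: d²=226 > ρ²=34 → inactive
o4: d²=117 > ρ²=34 → inactive
F = F_att + ΣF_rep = (2.1133,-9.1133)
Δp = p'−p = (0.2642,-1.1392); α = Δx/Fx = (541/2048) / (541/256) = 1/8
check: Δy/Fy = (-2333/2048) / (-2333/256) = 1/8 ✓

α = 1/8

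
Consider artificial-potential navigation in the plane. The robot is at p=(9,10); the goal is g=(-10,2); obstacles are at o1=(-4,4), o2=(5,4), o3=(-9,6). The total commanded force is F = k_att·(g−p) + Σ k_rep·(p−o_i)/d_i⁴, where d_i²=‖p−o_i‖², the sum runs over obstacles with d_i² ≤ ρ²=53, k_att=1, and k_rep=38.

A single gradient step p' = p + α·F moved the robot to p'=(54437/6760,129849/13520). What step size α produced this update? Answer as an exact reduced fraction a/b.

F_att = 1·(g−p) = 1·(-19,-8) = (-19.0000,-8.0000)
o1: d²=205 > ρ²=53 → inactive
o2: d²=52 ≤ ρ²=53; F_rep = 38·(4,6)/52² = (0.0562,0.0843)
o3: d²=340 > ρ²=53 → inactive
F = F_att + ΣF_rep = (-18.9438,-7.9157)
Δp = p'−p = (-0.9472,-0.3958); α = Δx/Fx = (-6403/6760) / (-6403/338) = 1/20
check: Δy/Fy = (-5351/13520) / (-5351/676) = 1/20 ✓

α = 1/20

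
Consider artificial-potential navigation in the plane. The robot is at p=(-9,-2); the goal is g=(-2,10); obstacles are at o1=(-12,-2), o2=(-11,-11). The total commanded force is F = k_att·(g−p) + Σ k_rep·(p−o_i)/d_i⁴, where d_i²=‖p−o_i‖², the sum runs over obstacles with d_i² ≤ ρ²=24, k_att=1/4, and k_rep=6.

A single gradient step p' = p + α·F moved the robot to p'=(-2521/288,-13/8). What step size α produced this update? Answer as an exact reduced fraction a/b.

F_att = 1/4·(g−p) = 1/4·(7,12) = (1.7500,3.0000)
o1: d²=9 ≤ ρ²=24; F_rep = 6·(3,0)/9² = (0.2222,0.0000)
o2: d²=85 > ρ²=24 → inactive
F = F_att + ΣF_rep = (1.9722,3.0000)
Δp = p'−p = (0.2465,0.3750); α = Δx/Fx = (71/288) / (71/36) = 1/8
check: Δy/Fy = (3/8) / (3) = 1/8 ✓

α = 1/8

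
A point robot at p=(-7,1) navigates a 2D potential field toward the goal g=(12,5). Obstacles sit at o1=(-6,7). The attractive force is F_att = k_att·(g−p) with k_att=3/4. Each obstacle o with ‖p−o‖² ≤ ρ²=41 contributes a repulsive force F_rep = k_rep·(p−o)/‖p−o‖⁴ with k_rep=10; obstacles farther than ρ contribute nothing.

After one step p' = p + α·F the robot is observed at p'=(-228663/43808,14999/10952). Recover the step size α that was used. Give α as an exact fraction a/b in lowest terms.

F_att = 3/4·(g−p) = 3/4·(19,4) = (14.2500,3.0000)
o1: d²=37 ≤ ρ²=41; F_rep = 10·(-1,-6)/37² = (-0.0073,-0.0438)
F = F_att + ΣF_rep = (14.2427,2.9562)
Δp = p'−p = (1.7803,0.3695); α = Δx/Fx = (77993/43808) / (77993/5476) = 1/8
check: Δy/Fy = (4047/10952) / (4047/1369) = 1/8 ✓

α = 1/8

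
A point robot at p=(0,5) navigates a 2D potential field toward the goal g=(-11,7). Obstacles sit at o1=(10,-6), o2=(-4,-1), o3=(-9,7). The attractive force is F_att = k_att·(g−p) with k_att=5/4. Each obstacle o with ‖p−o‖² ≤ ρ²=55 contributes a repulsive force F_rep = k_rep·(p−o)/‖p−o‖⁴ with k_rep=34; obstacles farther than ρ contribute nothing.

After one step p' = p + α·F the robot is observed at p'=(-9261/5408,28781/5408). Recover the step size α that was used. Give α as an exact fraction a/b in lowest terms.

α = 1/8

F_att = 5/4·(g−p) = 5/4·(-11,2) = (-13.7500,2.5000)
o1: d²=221 > ρ²=55 → inactive
o2: d²=52 ≤ ρ²=55; F_rep = 34·(4,6)/52² = (0.0503,0.0754)
o3: d²=85 > ρ²=55 → inactive
F = F_att + ΣF_rep = (-13.6997,2.5754)
Δp = p'−p = (-1.7125,0.3219); α = Δx/Fx = (-9261/5408) / (-9261/676) = 1/8
check: Δy/Fy = (1741/5408) / (1741/676) = 1/8 ✓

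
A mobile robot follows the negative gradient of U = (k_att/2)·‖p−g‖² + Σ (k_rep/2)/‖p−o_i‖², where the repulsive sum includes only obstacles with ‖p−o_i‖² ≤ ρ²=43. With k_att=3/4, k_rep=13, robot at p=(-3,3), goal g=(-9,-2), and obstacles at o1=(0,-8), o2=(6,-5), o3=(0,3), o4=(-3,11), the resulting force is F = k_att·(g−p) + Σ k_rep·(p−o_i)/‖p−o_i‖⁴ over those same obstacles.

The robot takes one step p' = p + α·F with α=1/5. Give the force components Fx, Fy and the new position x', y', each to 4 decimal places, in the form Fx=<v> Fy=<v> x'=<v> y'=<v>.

Fx=-4.9815 Fy=-3.7500 x'=-3.9963 y'=2.2500

F_att = 3/4·(g−p) = 3/4·(-6,-5) = (-4.5000,-3.7500)
o1: d²=130 > ρ²=43 → inactive
o2: d²=145 > ρ²=43 → inactive
o3: d²=9 ≤ ρ²=43; F_rep = 13·(-3,0)/9² = (-0.4815,0.0000)
o4: d²=64 > ρ²=43 → inactive
F = F_att + ΣF_rep = (-4.9815,-3.7500)
p' = p + 1/5·F = (-3.9963,2.2500)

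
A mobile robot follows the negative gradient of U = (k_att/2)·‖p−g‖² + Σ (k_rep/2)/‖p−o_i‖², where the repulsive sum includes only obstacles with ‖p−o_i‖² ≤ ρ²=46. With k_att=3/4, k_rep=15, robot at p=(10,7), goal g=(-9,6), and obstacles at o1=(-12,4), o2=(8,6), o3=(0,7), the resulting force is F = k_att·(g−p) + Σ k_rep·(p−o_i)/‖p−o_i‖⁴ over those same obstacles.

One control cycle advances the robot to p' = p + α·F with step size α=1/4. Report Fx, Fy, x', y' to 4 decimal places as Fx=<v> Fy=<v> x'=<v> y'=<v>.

Fx=-13.0500 Fy=-0.1500 x'=6.7375 y'=6.9625

F_att = 3/4·(g−p) = 3/4·(-19,-1) = (-14.2500,-0.7500)
o1: d²=493 > ρ²=46 → inactive
o2: d²=5 ≤ ρ²=46; F_rep = 15·(2,1)/5² = (1.2000,0.6000)
o3: d²=100 > ρ²=46 → inactive
F = F_att + ΣF_rep = (-13.0500,-0.1500)
p' = p + 1/4·F = (6.7375,6.9625)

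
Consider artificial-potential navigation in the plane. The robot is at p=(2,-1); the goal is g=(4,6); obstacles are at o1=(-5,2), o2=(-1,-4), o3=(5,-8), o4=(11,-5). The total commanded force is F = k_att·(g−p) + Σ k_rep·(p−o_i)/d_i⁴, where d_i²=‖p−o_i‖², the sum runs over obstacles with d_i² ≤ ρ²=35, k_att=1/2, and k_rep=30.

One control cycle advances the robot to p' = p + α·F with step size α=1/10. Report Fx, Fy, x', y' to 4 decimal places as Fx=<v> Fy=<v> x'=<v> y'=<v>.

F_att = 1/2·(g−p) = 1/2·(2,7) = (1.0000,3.5000)
o1: d²=58 > ρ²=35 → inactive
o2: d²=18 ≤ ρ²=35; F_rep = 30·(3,3)/18² = (0.2778,0.2778)
o3: d²=58 > ρ²=35 → inactive
o4: d²=97 > ρ²=35 → inactive
F = F_att + ΣF_rep = (1.2778,3.7778)
p' = p + 1/10·F = (2.1278,-0.6222)

Fx=1.2778 Fy=3.7778 x'=2.1278 y'=-0.6222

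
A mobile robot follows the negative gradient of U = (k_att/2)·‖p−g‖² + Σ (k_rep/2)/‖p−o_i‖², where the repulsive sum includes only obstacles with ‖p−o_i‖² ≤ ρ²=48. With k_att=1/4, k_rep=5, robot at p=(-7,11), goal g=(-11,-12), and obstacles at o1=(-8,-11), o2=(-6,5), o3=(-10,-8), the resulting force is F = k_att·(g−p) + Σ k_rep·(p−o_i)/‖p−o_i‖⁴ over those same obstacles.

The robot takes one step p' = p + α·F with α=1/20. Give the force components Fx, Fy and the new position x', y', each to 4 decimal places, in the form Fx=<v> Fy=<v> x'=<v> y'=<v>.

F_att = 1/4·(g−p) = 1/4·(-4,-23) = (-1.0000,-5.7500)
o1: d²=485 > ρ²=48 → inactive
o2: d²=37 ≤ ρ²=48; F_rep = 5·(-1,6)/37² = (-0.0037,0.0219)
o3: d²=370 > ρ²=48 → inactive
F = F_att + ΣF_rep = (-1.0037,-5.7281)
p' = p + 1/20·F = (-7.0502,10.7136)

Fx=-1.0037 Fy=-5.7281 x'=-7.0502 y'=10.7136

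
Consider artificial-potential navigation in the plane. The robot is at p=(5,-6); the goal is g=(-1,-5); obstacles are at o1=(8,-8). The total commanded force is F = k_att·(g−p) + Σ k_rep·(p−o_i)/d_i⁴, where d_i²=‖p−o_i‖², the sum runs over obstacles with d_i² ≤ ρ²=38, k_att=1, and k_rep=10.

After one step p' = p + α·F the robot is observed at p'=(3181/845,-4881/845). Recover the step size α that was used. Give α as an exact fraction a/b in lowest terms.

F_att = 1·(g−p) = 1·(-6,1) = (-6.0000,1.0000)
o1: d²=13 ≤ ρ²=38; F_rep = 10·(-3,2)/13² = (-0.1775,0.1183)
F = F_att + ΣF_rep = (-6.1775,1.1183)
Δp = p'−p = (-1.2355,0.2237); α = Δx/Fx = (-1044/845) / (-1044/169) = 1/5
check: Δy/Fy = (189/845) / (189/169) = 1/5 ✓

α = 1/5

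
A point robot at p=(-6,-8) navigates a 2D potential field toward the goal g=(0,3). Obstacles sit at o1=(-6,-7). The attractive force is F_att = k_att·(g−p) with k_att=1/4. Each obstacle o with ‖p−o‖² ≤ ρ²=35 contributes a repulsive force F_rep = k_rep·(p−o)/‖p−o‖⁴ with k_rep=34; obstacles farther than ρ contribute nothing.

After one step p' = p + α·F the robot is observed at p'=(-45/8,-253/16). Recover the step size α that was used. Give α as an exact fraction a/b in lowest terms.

F_att = 1/4·(g−p) = 1/4·(6,11) = (1.5000,2.7500)
o1: d²=1 ≤ ρ²=35; F_rep = 34·(0,-1)/1² = (0.0000,-34.0000)
F = F_att + ΣF_rep = (1.5000,-31.2500)
Δp = p'−p = (0.3750,-7.8125); α = Δx/Fx = (3/8) / (3/2) = 1/4
check: Δy/Fy = (-125/16) / (-125/4) = 1/4 ✓

α = 1/4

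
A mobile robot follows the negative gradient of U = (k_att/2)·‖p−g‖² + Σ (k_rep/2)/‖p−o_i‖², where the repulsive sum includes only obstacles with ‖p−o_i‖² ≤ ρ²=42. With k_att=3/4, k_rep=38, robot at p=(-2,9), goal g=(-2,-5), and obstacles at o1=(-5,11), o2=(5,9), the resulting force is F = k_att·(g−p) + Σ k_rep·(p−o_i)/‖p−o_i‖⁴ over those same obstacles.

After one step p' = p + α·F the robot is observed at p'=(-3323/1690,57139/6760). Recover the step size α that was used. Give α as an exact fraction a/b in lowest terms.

α = 1/20

F_att = 3/4·(g−p) = 3/4·(0,-14) = (0.0000,-10.5000)
o1: d²=13 ≤ ρ²=42; F_rep = 38·(3,-2)/13² = (0.6746,-0.4497)
o2: d²=49 > ρ²=42 → inactive
F = F_att + ΣF_rep = (0.6746,-10.9497)
Δp = p'−p = (0.0337,-0.5475); α = Δx/Fx = (57/1690) / (114/169) = 1/20
check: Δy/Fy = (-3701/6760) / (-3701/338) = 1/20 ✓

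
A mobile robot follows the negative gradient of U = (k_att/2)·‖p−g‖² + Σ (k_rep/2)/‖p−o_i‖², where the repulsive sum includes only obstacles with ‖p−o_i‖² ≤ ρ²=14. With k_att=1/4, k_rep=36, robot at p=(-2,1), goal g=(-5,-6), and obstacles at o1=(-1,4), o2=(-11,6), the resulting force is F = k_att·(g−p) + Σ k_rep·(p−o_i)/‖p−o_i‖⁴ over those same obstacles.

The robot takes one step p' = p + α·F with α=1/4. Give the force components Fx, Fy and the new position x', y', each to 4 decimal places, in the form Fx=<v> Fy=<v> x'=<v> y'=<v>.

F_att = 1/4·(g−p) = 1/4·(-3,-7) = (-0.7500,-1.7500)
o1: d²=10 ≤ ρ²=14; F_rep = 36·(-1,-3)/10² = (-0.3600,-1.0800)
o2: d²=106 > ρ²=14 → inactive
F = F_att + ΣF_rep = (-1.1100,-2.8300)
p' = p + 1/4·F = (-2.2775,0.2925)

Fx=-1.1100 Fy=-2.8300 x'=-2.2775 y'=0.2925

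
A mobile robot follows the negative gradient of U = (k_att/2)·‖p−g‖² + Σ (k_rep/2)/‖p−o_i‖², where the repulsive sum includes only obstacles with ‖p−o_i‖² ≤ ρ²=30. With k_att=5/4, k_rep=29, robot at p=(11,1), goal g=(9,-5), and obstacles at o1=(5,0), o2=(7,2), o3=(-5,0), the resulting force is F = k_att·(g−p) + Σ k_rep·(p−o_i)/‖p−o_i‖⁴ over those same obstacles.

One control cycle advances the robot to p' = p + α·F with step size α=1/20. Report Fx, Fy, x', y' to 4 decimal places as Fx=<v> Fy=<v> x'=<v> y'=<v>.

Fx=-2.0986 Fy=-7.6003 x'=10.8951 y'=0.6200

F_att = 5/4·(g−p) = 5/4·(-2,-6) = (-2.5000,-7.5000)
o1: d²=37 > ρ²=30 → inactive
o2: d²=17 ≤ ρ²=30; F_rep = 29·(4,-1)/17² = (0.4014,-0.1003)
o3: d²=257 > ρ²=30 → inactive
F = F_att + ΣF_rep = (-2.0986,-7.6003)
p' = p + 1/20·F = (10.8951,0.6200)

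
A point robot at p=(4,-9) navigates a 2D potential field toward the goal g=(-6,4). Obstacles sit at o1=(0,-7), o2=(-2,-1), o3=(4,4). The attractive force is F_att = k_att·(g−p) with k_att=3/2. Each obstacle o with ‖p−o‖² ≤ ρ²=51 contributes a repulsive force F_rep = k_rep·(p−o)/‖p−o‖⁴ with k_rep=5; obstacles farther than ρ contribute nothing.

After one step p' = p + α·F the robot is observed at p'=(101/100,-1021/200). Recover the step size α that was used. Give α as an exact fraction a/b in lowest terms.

α = 1/5

F_att = 3/2·(g−p) = 3/2·(-10,13) = (-15.0000,19.5000)
o1: d²=20 ≤ ρ²=51; F_rep = 5·(4,-2)/20² = (0.0500,-0.0250)
o2: d²=100 > ρ²=51 → inactive
o3: d²=169 > ρ²=51 → inactive
F = F_att + ΣF_rep = (-14.9500,19.4750)
Δp = p'−p = (-2.9900,3.8950); α = Δx/Fx = (-299/100) / (-299/20) = 1/5
check: Δy/Fy = (779/200) / (779/40) = 1/5 ✓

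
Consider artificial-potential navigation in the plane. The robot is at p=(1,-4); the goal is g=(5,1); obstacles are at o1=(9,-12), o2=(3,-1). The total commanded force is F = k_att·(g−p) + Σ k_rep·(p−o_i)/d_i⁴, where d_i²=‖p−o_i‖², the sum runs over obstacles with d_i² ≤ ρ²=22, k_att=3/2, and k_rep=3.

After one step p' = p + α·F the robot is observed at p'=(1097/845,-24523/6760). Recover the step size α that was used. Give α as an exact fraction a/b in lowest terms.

F_att = 3/2·(g−p) = 3/2·(4,5) = (6.0000,7.5000)
o1: d²=128 > ρ²=22 → inactive
o2: d²=13 ≤ ρ²=22; F_rep = 3·(-2,-3)/13² = (-0.0355,-0.0533)
F = F_att + ΣF_rep = (5.9645,7.4467)
Δp = p'−p = (0.2982,0.3723); α = Δx/Fx = (252/845) / (1008/169) = 1/20
check: Δy/Fy = (2517/6760) / (2517/338) = 1/20 ✓

α = 1/20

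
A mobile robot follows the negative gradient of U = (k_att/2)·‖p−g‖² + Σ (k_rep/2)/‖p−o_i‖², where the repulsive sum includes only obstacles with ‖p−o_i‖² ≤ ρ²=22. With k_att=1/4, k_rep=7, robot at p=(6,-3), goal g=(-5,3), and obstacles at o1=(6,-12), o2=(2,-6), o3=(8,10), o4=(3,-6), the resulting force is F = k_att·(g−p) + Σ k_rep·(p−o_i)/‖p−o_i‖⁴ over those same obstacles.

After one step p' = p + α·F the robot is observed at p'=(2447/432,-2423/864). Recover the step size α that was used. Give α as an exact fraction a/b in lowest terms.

α = 1/8

F_att = 1/4·(g−p) = 1/4·(-11,6) = (-2.7500,1.5000)
o1: d²=81 > ρ²=22 → inactive
o2: d²=25 > ρ²=22 → inactive
o3: d²=173 > ρ²=22 → inactive
o4: d²=18 ≤ ρ²=22; F_rep = 7·(3,3)/18² = (0.0648,0.0648)
F = F_att + ΣF_rep = (-2.6852,1.5648)
Δp = p'−p = (-0.3356,0.1956); α = Δx/Fx = (-145/432) / (-145/54) = 1/8
check: Δy/Fy = (169/864) / (169/108) = 1/8 ✓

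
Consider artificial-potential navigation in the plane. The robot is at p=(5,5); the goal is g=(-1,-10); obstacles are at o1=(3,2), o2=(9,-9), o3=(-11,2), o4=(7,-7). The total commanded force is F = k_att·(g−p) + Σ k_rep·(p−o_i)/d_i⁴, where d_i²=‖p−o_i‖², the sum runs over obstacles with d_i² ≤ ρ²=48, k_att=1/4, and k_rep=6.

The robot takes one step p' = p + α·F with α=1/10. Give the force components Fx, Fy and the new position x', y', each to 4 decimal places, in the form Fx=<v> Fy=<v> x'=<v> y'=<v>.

Fx=-1.4290 Fy=-3.6435 x'=4.8571 y'=4.6357

F_att = 1/4·(g−p) = 1/4·(-6,-15) = (-1.5000,-3.7500)
o1: d²=13 ≤ ρ²=48; F_rep = 6·(2,3)/13² = (0.0710,0.1065)
o2: d²=212 > ρ²=48 → inactive
o3: d²=265 > ρ²=48 → inactive
o4: d²=148 > ρ²=48 → inactive
F = F_att + ΣF_rep = (-1.4290,-3.6435)
p' = p + 1/10·F = (4.8571,4.6357)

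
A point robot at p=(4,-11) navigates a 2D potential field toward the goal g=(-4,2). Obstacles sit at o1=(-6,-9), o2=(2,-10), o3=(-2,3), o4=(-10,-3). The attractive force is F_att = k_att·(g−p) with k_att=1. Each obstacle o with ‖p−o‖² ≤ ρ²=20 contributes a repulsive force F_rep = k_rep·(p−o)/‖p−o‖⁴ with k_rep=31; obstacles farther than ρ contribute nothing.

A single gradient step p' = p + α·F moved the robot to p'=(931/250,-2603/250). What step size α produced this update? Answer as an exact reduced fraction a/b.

F_att = 1·(g−p) = 1·(-8,13) = (-8.0000,13.0000)
o1: d²=104 > ρ²=20 → inactive
o2: d²=5 ≤ ρ²=20; F_rep = 31·(2,-1)/5² = (2.4800,-1.2400)
o3: d²=232 > ρ²=20 → inactive
o4: d²=260 > ρ²=20 → inactive
F = F_att + ΣF_rep = (-5.5200,11.7600)
Δp = p'−p = (-0.2760,0.5880); α = Δx/Fx = (-69/250) / (-138/25) = 1/20
check: Δy/Fy = (147/250) / (294/25) = 1/20 ✓

α = 1/20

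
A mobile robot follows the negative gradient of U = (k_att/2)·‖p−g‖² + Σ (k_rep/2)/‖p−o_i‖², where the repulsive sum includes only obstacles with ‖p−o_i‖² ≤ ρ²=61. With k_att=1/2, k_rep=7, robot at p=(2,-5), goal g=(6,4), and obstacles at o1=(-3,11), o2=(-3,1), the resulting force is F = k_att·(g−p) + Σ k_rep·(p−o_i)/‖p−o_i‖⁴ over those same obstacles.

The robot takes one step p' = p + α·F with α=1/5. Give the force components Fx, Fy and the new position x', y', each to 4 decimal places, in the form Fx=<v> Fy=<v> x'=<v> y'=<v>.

Fx=2.0094 Fy=4.4887 x'=2.4019 y'=-4.1023

F_att = 1/2·(g−p) = 1/2·(4,9) = (2.0000,4.5000)
o1: d²=281 > ρ²=61 → inactive
o2: d²=61 ≤ ρ²=61; F_rep = 7·(5,-6)/61² = (0.0094,-0.0113)
F = F_att + ΣF_rep = (2.0094,4.4887)
p' = p + 1/5·F = (2.4019,-4.1023)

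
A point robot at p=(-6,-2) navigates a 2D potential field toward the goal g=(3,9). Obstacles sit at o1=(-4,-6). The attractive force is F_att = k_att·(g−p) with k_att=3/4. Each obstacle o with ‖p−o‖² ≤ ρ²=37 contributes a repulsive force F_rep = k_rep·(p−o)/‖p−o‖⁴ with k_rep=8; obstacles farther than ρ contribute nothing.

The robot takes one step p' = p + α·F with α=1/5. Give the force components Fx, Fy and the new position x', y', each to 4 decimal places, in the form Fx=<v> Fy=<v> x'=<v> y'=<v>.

Fx=6.7100 Fy=8.3300 x'=-4.6580 y'=-0.3340

F_att = 3/4·(g−p) = 3/4·(9,11) = (6.7500,8.2500)
o1: d²=20 ≤ ρ²=37; F_rep = 8·(-2,4)/20² = (-0.0400,0.0800)
F = F_att + ΣF_rep = (6.7100,8.3300)
p' = p + 1/5·F = (-4.6580,-0.3340)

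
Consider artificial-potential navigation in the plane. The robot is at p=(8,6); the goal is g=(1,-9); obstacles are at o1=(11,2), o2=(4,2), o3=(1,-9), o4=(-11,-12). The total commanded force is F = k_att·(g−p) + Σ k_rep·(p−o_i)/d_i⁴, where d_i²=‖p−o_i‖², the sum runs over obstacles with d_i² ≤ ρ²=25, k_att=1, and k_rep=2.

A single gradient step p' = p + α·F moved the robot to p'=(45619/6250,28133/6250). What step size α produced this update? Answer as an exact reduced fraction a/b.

α = 1/10

F_att = 1·(g−p) = 1·(-7,-15) = (-7.0000,-15.0000)
o1: d²=25 ≤ ρ²=25; F_rep = 2·(-3,4)/25² = (-0.0096,0.0128)
o2: d²=32 > ρ²=25 → inactive
o3: d²=274 > ρ²=25 → inactive
o4: d²=685 > ρ²=25 → inactive
F = F_att + ΣF_rep = (-7.0096,-14.9872)
Δp = p'−p = (-0.7010,-1.4987); α = Δx/Fx = (-4381/6250) / (-4381/625) = 1/10
check: Δy/Fy = (-9367/6250) / (-9367/625) = 1/10 ✓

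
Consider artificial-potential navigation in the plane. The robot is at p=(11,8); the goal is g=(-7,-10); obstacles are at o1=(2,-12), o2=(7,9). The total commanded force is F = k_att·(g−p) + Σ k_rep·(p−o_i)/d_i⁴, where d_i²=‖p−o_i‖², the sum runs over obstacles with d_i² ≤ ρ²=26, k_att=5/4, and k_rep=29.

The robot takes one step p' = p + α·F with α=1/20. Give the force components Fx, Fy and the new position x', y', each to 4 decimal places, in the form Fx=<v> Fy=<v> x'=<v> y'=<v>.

Fx=-22.0986 Fy=-22.6003 x'=9.8951 y'=6.8700

F_att = 5/4·(g−p) = 5/4·(-18,-18) = (-22.5000,-22.5000)
o1: d²=481 > ρ²=26 → inactive
o2: d²=17 ≤ ρ²=26; F_rep = 29·(4,-1)/17² = (0.4014,-0.1003)
F = F_att + ΣF_rep = (-22.0986,-22.6003)
p' = p + 1/20·F = (9.8951,6.8700)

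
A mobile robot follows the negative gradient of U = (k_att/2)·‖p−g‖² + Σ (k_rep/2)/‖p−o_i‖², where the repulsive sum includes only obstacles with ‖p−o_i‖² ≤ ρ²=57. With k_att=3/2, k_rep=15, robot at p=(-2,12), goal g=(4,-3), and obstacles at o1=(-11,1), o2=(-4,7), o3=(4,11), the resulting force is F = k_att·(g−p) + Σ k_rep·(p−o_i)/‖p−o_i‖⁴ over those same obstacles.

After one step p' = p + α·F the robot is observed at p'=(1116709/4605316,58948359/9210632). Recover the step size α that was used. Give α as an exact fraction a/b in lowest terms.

α = 1/4

F_att = 3/2·(g−p) = 3/2·(6,-15) = (9.0000,-22.5000)
o1: d²=202 > ρ²=57 → inactive
o2: d²=29 ≤ ρ²=57; F_rep = 15·(2,5)/29² = (0.0357,0.0892)
o3: d²=37 ≤ ρ²=57; F_rep = 15·(-6,1)/37² = (-0.0657,0.0110)
F = F_att + ΣF_rep = (8.9699,-22.3999)
Δp = p'−p = (2.2425,-5.6000); α = Δx/Fx = (10327341/4605316) / (10327341/1151329) = 1/4
check: Δy/Fy = (-51579225/9210632) / (-51579225/2302658) = 1/4 ✓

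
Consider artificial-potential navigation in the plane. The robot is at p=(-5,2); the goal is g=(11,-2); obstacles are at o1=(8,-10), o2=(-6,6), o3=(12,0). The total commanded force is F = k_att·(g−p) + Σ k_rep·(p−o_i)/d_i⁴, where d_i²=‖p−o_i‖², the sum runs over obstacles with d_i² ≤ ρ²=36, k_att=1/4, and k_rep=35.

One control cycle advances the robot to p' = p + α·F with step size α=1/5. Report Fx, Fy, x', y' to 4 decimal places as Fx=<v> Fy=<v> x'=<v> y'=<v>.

Fx=4.1211 Fy=-1.4844 x'=-4.1758 y'=1.7031

F_att = 1/4·(g−p) = 1/4·(16,-4) = (4.0000,-1.0000)
o1: d²=313 > ρ²=36 → inactive
o2: d²=17 ≤ ρ²=36; F_rep = 35·(1,-4)/17² = (0.1211,-0.4844)
o3: d²=293 > ρ²=36 → inactive
F = F_att + ΣF_rep = (4.1211,-1.4844)
p' = p + 1/5·F = (-4.1758,1.7031)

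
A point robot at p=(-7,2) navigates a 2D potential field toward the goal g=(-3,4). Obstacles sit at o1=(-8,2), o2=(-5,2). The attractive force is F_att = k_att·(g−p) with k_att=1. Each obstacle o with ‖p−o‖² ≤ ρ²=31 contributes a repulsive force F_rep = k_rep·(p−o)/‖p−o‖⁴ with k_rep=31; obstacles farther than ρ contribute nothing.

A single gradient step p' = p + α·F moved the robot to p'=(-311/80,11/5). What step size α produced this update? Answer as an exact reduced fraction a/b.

α = 1/10

F_att = 1·(g−p) = 1·(4,2) = (4.0000,2.0000)
o1: d²=1 ≤ ρ²=31; F_rep = 31·(1,0)/1² = (31.0000,0.0000)
o2: d²=4 ≤ ρ²=31; F_rep = 31·(-2,0)/4² = (-3.8750,0.0000)
F = F_att + ΣF_rep = (31.1250,2.0000)
Δp = p'−p = (3.1125,0.2000); α = Δx/Fx = (249/80) / (249/8) = 1/10
check: Δy/Fy = (1/5) / (2) = 1/10 ✓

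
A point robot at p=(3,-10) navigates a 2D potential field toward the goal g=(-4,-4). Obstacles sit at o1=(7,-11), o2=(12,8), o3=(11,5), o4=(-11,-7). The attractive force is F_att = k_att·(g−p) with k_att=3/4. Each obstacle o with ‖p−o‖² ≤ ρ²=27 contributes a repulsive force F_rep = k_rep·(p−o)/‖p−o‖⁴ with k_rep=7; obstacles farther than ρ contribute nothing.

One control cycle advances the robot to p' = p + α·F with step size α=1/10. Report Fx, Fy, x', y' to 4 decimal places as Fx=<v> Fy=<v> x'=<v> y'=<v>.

Fx=-5.3469 Fy=4.5242 x'=2.4653 y'=-9.5476

F_att = 3/4·(g−p) = 3/4·(-7,6) = (-5.2500,4.5000)
o1: d²=17 ≤ ρ²=27; F_rep = 7·(-4,1)/17² = (-0.0969,0.0242)
o2: d²=405 > ρ²=27 → inactive
o3: d²=289 > ρ²=27 → inactive
o4: d²=205 > ρ²=27 → inactive
F = F_att + ΣF_rep = (-5.3469,4.5242)
p' = p + 1/10·F = (2.4653,-9.5476)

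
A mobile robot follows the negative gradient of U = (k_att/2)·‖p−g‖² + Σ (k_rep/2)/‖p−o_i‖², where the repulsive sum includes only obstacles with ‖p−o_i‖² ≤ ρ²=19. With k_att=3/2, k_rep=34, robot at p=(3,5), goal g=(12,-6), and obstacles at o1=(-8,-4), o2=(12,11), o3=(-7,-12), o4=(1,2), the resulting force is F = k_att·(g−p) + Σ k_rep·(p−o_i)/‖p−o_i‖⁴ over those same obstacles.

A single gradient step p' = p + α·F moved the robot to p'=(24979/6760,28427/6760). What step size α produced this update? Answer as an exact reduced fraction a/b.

α = 1/20

F_att = 3/2·(g−p) = 3/2·(9,-11) = (13.5000,-16.5000)
o1: d²=202 > ρ²=19 → inactive
o2: d²=117 > ρ²=19 → inactive
o3: d²=389 > ρ²=19 → inactive
o4: d²=13 ≤ ρ²=19; F_rep = 34·(2,3)/13² = (0.4024,0.6036)
F = F_att + ΣF_rep = (13.9024,-15.8964)
Δp = p'−p = (0.6951,-0.7948); α = Δx/Fx = (4699/6760) / (4699/338) = 1/20
check: Δy/Fy = (-5373/6760) / (-5373/338) = 1/20 ✓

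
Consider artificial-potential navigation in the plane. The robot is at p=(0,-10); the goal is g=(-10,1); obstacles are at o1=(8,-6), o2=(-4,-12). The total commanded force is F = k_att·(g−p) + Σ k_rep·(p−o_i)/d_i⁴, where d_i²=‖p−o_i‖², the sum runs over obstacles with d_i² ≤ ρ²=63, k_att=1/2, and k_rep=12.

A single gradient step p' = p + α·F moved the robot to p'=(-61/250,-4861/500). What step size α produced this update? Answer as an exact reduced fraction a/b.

F_att = 1/2·(g−p) = 1/2·(-10,11) = (-5.0000,5.5000)
o1: d²=80 > ρ²=63 → inactive
o2: d²=20 ≤ ρ²=63; F_rep = 12·(4,2)/20² = (0.1200,0.0600)
F = F_att + ΣF_rep = (-4.8800,5.5600)
Δp = p'−p = (-0.2440,0.2780); α = Δx/Fx = (-61/250) / (-122/25) = 1/20
check: Δy/Fy = (139/500) / (139/25) = 1/20 ✓

α = 1/20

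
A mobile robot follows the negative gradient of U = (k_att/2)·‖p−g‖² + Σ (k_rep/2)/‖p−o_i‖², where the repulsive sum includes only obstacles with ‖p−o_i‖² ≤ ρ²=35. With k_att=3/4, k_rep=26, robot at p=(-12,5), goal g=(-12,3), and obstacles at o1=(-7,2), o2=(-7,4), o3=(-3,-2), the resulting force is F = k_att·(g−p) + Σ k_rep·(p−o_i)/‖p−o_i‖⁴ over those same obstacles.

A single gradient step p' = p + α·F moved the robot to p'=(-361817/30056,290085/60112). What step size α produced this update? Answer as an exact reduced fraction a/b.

α = 1/8

F_att = 3/4·(g−p) = 3/4·(0,-2) = (0.0000,-1.5000)
o1: d²=34 ≤ ρ²=35; F_rep = 26·(-5,3)/34² = (-0.1125,0.0675)
o2: d²=26 ≤ ρ²=35; F_rep = 26·(-5,1)/26² = (-0.1923,0.0385)
o3: d²=130 > ρ²=35 → inactive
F = F_att + ΣF_rep = (-0.3048,-1.3941)
Δp = p'−p = (-0.0381,-0.1743); α = Δx/Fx = (-1145/30056) / (-1145/3757) = 1/8
check: Δy/Fy = (-10475/60112) / (-10475/7514) = 1/8 ✓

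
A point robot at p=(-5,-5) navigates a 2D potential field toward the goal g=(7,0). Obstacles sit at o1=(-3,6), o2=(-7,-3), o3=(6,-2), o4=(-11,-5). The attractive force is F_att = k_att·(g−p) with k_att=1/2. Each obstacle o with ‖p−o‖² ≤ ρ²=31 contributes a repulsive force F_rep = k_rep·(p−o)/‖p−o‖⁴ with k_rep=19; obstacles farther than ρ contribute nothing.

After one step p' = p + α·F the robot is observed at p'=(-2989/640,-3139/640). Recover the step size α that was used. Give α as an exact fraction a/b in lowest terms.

F_att = 1/2·(g−p) = 1/2·(12,5) = (6.0000,2.5000)
o1: d²=125 > ρ²=31 → inactive
o2: d²=8 ≤ ρ²=31; F_rep = 19·(2,-2)/8² = (0.5938,-0.5938)
o3: d²=130 > ρ²=31 → inactive
o4: d²=36 > ρ²=31 → inactive
F = F_att + ΣF_rep = (6.5938,1.9062)
Δp = p'−p = (0.3297,0.0953); α = Δx/Fx = (211/640) / (211/32) = 1/20
check: Δy/Fy = (61/640) / (61/32) = 1/20 ✓

α = 1/20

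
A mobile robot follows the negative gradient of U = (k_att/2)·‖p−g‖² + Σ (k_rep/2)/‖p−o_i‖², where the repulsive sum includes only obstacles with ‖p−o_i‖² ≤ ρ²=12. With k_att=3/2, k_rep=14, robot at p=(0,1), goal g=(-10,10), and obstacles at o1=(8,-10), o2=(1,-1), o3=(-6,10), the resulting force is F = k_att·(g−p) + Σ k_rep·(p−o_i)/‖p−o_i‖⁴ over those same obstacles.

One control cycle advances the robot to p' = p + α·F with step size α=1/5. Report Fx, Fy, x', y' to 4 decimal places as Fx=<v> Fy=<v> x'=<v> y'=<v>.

Fx=-15.5600 Fy=14.6200 x'=-3.1120 y'=3.9240

F_att = 3/2·(g−p) = 3/2·(-10,9) = (-15.0000,13.5000)
o1: d²=185 > ρ²=12 → inactive
o2: d²=5 ≤ ρ²=12; F_rep = 14·(-1,2)/5² = (-0.5600,1.1200)
o3: d²=117 > ρ²=12 → inactive
F = F_att + ΣF_rep = (-15.5600,14.6200)
p' = p + 1/5·F = (-3.1120,3.9240)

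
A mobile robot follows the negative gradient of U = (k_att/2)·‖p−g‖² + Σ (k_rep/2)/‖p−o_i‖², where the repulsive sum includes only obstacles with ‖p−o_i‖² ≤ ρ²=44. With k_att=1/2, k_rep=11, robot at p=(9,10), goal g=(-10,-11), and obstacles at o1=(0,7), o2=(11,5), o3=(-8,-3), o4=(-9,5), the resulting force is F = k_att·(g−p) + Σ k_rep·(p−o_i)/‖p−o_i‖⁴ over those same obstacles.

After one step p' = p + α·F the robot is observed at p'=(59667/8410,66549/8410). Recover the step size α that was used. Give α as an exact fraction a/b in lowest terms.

F_att = 1/2·(g−p) = 1/2·(-19,-21) = (-9.5000,-10.5000)
o1: d²=90 > ρ²=44 → inactive
o2: d²=29 ≤ ρ²=44; F_rep = 11·(-2,5)/29² = (-0.0262,0.0654)
o3: d²=458 > ρ²=44 → inactive
o4: d²=349 > ρ²=44 → inactive
F = F_att + ΣF_rep = (-9.5262,-10.4346)
Δp = p'−p = (-1.9052,-2.0869); α = Δx/Fx = (-16023/8410) / (-16023/1682) = 1/5
check: Δy/Fy = (-17551/8410) / (-17551/1682) = 1/5 ✓

α = 1/5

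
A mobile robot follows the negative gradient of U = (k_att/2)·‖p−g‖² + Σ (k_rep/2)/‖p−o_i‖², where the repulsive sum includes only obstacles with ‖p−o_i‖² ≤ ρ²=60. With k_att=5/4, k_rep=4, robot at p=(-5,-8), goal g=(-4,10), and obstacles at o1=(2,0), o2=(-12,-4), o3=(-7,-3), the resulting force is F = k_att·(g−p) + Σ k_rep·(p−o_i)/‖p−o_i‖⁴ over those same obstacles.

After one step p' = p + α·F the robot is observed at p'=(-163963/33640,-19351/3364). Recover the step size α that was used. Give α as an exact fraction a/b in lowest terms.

F_att = 5/4·(g−p) = 5/4·(1,18) = (1.2500,22.5000)
o1: d²=113 > ρ²=60 → inactive
o2: d²=65 > ρ²=60 → inactive
o3: d²=29 ≤ ρ²=60; F_rep = 4·(2,-5)/29² = (0.0095,-0.0238)
F = F_att + ΣF_rep = (1.2595,22.4762)
Δp = p'−p = (0.1260,2.2476); α = Δx/Fx = (4237/33640) / (4237/3364) = 1/10
check: Δy/Fy = (7561/3364) / (37805/1682) = 1/10 ✓

α = 1/10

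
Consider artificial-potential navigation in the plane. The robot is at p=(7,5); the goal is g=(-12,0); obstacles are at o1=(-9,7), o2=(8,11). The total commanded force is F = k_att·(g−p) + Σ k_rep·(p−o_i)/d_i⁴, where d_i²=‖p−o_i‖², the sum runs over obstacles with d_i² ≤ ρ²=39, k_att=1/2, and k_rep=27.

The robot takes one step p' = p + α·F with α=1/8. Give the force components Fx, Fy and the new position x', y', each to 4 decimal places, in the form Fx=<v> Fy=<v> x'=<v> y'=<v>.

F_att = 1/2·(g−p) = 1/2·(-19,-5) = (-9.5000,-2.5000)
o1: d²=260 > ρ²=39 → inactive
o2: d²=37 ≤ ρ²=39; F_rep = 27·(-1,-6)/37² = (-0.0197,-0.1183)
F = F_att + ΣF_rep = (-9.5197,-2.6183)
p' = p + 1/8·F = (5.8100,4.6727)

Fx=-9.5197 Fy=-2.6183 x'=5.8100 y'=4.6727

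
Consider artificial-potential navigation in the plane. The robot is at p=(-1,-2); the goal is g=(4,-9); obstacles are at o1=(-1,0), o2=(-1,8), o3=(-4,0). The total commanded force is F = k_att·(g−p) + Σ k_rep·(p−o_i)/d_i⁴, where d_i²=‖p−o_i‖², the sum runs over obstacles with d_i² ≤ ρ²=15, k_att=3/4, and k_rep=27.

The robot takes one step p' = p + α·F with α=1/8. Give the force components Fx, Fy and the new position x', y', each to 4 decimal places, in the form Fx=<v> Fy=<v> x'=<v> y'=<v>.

Fx=4.2293 Fy=-8.9445 x'=-0.4713 y'=-3.1181

F_att = 3/4·(g−p) = 3/4·(5,-7) = (3.7500,-5.2500)
o1: d²=4 ≤ ρ²=15; F_rep = 27·(0,-2)/4² = (0.0000,-3.3750)
o2: d²=100 > ρ²=15 → inactive
o3: d²=13 ≤ ρ²=15; F_rep = 27·(3,-2)/13² = (0.4793,-0.3195)
F = F_att + ΣF_rep = (4.2293,-8.9445)
p' = p + 1/8·F = (-0.4713,-3.1181)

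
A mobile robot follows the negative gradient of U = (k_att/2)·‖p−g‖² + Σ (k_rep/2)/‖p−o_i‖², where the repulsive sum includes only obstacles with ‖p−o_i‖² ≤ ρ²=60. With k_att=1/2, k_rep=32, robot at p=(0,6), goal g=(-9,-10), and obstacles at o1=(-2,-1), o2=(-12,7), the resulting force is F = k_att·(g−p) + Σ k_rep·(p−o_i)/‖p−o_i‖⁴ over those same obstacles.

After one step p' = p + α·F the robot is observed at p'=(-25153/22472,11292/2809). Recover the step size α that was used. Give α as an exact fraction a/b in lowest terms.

α = 1/4

F_att = 1/2·(g−p) = 1/2·(-9,-16) = (-4.5000,-8.0000)
o1: d²=53 ≤ ρ²=60; F_rep = 32·(2,7)/53² = (0.0228,0.0797)
o2: d²=145 > ρ²=60 → inactive
F = F_att + ΣF_rep = (-4.4772,-7.9203)
Δp = p'−p = (-1.1193,-1.9801); α = Δx/Fx = (-25153/22472) / (-25153/5618) = 1/4
check: Δy/Fy = (-5562/2809) / (-22248/2809) = 1/4 ✓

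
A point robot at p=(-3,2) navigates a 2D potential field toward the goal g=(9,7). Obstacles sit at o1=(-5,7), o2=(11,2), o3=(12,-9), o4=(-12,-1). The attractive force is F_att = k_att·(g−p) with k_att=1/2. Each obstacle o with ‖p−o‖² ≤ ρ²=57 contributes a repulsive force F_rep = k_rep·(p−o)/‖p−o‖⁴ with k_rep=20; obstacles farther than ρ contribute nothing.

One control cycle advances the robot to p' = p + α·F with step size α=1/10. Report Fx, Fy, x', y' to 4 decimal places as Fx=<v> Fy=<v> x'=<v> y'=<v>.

Fx=6.0476 Fy=2.3811 x'=-2.3952 y'=2.2381

F_att = 1/2·(g−p) = 1/2·(12,5) = (6.0000,2.5000)
o1: d²=29 ≤ ρ²=57; F_rep = 20·(2,-5)/29² = (0.0476,-0.1189)
o2: d²=196 > ρ²=57 → inactive
o3: d²=346 > ρ²=57 → inactive
o4: d²=90 > ρ²=57 → inactive
F = F_att + ΣF_rep = (6.0476,2.3811)
p' = p + 1/10·F = (-2.3952,2.2381)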